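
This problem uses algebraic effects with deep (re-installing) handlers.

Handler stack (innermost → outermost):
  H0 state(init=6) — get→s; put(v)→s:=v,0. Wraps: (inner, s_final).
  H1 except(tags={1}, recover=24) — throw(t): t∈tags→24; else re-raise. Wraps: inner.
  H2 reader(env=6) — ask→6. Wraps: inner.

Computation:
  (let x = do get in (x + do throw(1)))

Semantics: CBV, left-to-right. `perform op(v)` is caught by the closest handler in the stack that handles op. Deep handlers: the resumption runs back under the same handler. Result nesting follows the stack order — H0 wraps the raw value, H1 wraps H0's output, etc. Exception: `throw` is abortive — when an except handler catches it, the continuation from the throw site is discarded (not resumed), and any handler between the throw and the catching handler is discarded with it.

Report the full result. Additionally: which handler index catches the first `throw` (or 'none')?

Answer: 24 ; first throw caught by: H1

Step-by-step:
get @ H0 ⇒ 6
throw(1) @ H1 caught ⇒ 24
H2 returns 24
= 24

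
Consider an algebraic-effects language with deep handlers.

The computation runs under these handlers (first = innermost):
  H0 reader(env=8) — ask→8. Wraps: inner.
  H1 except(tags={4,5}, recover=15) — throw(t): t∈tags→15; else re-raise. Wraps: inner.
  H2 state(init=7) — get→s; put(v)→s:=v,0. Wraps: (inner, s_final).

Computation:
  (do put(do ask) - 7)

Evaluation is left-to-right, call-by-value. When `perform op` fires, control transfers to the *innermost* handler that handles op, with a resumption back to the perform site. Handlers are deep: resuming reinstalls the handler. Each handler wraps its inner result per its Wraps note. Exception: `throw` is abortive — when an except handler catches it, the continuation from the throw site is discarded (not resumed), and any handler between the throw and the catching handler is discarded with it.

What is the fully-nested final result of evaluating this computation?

Answer: (-7, 8)

Working:
ask @ H0 ⇒ 8
put(8) @ H2 ⇒ s:=8
H0 returns -7
H1 returns -7
H2 returns (-7, 8)
= (-7, 8)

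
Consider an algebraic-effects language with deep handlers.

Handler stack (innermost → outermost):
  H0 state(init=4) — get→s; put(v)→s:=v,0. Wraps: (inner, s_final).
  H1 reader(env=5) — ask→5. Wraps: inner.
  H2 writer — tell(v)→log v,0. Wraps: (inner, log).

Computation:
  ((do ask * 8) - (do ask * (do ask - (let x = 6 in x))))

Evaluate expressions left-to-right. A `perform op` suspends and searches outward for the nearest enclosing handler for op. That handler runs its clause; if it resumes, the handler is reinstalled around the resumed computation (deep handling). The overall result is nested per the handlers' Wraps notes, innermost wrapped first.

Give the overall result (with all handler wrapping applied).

Answer: ((45, 4), ())

Step-by-step:
ask @ H1 ⇒ 5
ask @ H1 ⇒ 5
ask @ H1 ⇒ 5
H0 returns (45, 4)
H1 returns (45, 4)
H2 returns ((45, 4), ())
= ((45, 4), ())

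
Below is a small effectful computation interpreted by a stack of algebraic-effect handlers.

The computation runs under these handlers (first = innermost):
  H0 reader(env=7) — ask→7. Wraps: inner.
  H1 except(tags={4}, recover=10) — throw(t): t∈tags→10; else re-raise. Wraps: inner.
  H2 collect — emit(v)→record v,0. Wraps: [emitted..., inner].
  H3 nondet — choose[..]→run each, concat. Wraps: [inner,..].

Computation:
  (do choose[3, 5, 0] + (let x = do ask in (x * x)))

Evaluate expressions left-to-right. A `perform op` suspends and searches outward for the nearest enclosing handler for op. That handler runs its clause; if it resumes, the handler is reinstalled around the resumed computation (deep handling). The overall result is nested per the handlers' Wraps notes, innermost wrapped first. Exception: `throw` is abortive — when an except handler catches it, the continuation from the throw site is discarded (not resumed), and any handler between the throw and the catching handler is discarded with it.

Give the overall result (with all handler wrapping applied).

Step-by-step:
choose[3, 5, 0] @ H3
  branch[0] choose=3:
    ask @ H0 ⇒ 7
    H0 returns 52
    H1 returns 52
    H2 returns [52]
    H3 returns [[52]]
  branch[1] choose=5:
    ask @ H0 ⇒ 7
    H0 returns 54
    H1 returns 54
    H2 returns [54]
    H3 returns [[54]]
  branch[2] choose=0:
    ask @ H0 ⇒ 7
    H0 returns 49
    H1 returns 49
    H2 returns [49]
    H3 returns [[49]]
= [[52], [54], [49]]

Answer: [[52], [54], [49]]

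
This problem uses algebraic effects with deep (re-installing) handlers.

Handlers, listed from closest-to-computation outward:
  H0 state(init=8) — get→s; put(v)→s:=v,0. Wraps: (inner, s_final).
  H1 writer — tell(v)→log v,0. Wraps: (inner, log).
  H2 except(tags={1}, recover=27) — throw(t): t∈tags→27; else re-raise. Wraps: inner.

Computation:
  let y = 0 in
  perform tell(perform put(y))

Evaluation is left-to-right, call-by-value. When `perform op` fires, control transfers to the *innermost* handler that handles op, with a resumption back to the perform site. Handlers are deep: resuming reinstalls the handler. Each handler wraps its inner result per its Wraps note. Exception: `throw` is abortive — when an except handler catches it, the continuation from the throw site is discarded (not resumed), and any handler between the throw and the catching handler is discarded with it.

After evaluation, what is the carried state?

Evaluation trace:
put(0) @ H0 ⇒ s:=0
tell(0) @ H1 ⇒ log+=0
H0 returns (0, 0)
H1 returns ((0, 0), (0))
H2 returns ((0, 0), (0))
= ((0, 0), (0))

Answer: 0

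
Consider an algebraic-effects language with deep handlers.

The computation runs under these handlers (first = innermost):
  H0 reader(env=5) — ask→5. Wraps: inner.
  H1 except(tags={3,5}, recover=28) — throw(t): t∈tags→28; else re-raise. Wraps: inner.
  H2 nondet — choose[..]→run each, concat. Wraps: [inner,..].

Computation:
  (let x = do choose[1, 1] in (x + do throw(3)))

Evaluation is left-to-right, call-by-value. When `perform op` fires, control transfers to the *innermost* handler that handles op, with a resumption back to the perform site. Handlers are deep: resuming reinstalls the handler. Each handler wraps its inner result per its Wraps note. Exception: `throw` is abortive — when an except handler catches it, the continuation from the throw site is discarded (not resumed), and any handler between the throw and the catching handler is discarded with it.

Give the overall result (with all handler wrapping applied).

Answer: [28, 28]

Step-by-step:
choose[1, 1] @ H2
  branch[0] choose=1:
    throw(3) @ H1 caught ⇒ 28
    H2 returns [28]
  branch[1] choose=1:
    throw(3) @ H1 caught ⇒ 28
    H2 returns [28]
= [28, 28]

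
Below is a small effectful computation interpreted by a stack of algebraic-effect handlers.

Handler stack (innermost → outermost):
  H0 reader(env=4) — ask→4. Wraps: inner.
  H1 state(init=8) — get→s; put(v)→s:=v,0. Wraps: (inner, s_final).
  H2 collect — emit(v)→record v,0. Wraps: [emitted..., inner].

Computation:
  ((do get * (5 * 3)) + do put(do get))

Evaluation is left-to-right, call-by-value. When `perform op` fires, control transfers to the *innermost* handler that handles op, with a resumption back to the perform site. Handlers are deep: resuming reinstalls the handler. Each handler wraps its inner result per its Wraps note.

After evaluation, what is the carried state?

Evaluation trace:
get @ H1 ⇒ 8
get @ H1 ⇒ 8
put(8) @ H1 ⇒ s:=8
H0 returns 120
H1 returns (120, 8)
H2 returns [(120, 8)]
= [(120, 8)]

Answer: 8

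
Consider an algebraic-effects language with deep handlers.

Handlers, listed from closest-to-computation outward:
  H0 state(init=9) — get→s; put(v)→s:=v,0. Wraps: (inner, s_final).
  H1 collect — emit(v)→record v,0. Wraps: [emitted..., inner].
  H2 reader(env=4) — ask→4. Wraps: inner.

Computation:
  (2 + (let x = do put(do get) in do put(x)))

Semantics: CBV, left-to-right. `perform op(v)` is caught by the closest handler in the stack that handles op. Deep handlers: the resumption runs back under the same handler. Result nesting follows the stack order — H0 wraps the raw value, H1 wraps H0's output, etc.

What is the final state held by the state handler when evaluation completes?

Step-by-step:
get @ H0 ⇒ 9
put(9) @ H0 ⇒ s:=9
put(0) @ H0 ⇒ s:=0
H0 returns (2, 0)
H1 returns [(2, 0)]
H2 returns [(2, 0)]
= [(2, 0)]

Answer: 0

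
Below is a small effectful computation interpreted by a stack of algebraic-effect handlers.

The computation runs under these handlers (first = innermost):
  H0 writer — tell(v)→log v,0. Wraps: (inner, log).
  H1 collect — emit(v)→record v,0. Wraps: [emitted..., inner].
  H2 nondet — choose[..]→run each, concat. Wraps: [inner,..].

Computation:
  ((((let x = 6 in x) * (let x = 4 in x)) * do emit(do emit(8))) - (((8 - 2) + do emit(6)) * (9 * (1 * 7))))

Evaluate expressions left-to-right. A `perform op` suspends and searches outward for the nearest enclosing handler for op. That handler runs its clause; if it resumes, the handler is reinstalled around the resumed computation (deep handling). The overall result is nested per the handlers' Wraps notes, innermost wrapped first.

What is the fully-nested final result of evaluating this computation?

Answer: [[8, 0, 6, (-378, ())]]

Working:
emit(8) @ H1 ⇒ out+=8
emit(0) @ H1 ⇒ out+=0
emit(6) @ H1 ⇒ out+=6
H0 returns (-378, ())
H1 returns [8, 0, 6, (-378, ())]
H2 returns [[8, 0, 6, (-378, ())]]
= [[8, 0, 6, (-378, ())]]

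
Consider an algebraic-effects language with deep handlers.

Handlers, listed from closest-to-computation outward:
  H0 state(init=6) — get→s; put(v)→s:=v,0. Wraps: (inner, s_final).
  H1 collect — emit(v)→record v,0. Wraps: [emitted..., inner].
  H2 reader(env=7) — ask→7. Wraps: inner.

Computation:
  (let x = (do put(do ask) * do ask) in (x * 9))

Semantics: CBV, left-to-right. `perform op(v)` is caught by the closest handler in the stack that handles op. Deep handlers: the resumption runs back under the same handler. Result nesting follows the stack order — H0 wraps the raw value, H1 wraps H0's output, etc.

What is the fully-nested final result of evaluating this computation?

Working:
ask @ H2 ⇒ 7
put(7) @ H0 ⇒ s:=7
ask @ H2 ⇒ 7
H0 returns (0, 7)
H1 returns [(0, 7)]
H2 returns [(0, 7)]
= [(0, 7)]

Answer: [(0, 7)]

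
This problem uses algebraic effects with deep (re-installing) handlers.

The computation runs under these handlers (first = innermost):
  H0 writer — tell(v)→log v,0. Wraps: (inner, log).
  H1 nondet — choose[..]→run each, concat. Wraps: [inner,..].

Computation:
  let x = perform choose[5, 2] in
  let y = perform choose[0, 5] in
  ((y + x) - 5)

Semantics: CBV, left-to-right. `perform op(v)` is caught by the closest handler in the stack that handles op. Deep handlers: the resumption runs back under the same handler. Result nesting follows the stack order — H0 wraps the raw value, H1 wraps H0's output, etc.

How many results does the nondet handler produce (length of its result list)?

Answer: 4

Step-by-step:
choose[5, 2] @ H1
  branch[0] choose=5:
    choose[0, 5] @ H1
      branch[0] choose=0:
        H0 returns (0, ())
        H1 returns [(0, ())]
      branch[1] choose=5:
        H0 returns (5, ())
        H1 returns [(5, ())]
  branch[1] choose=2:
    choose[0, 5] @ H1
      branch[0] choose=0:
        H0 returns (-3, ())
        H1 returns [(-3, ())]
      branch[1] choose=5:
        H0 returns (2, ())
        H1 returns [(2, ())]
= [(0, ()), (5, ()), (-3, ()), (2, ())]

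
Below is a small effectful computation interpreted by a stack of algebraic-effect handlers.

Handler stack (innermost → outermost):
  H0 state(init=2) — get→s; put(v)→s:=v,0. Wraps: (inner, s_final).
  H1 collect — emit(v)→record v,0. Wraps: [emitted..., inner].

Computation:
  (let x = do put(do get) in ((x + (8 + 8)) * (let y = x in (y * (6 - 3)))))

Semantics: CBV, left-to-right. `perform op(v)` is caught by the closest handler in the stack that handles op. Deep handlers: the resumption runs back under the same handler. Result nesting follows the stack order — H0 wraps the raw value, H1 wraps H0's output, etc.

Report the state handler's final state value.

Step-by-step:
get @ H0 ⇒ 2
put(2) @ H0 ⇒ s:=2
H0 returns (0, 2)
H1 returns [(0, 2)]
= [(0, 2)]

Answer: 2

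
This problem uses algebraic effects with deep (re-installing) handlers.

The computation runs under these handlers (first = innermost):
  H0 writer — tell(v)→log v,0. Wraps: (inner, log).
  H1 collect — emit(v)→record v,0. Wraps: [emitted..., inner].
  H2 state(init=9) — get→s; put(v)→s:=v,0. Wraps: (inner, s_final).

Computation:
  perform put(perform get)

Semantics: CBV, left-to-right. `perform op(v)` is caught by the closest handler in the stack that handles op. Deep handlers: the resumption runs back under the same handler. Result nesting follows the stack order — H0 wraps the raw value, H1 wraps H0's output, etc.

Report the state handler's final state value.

Answer: 9

Evaluation trace:
get @ H2 ⇒ 9
put(9) @ H2 ⇒ s:=9
H0 returns (0, ())
H1 returns [(0, ())]
H2 returns ([(0, ())], 9)
= ([(0, ())], 9)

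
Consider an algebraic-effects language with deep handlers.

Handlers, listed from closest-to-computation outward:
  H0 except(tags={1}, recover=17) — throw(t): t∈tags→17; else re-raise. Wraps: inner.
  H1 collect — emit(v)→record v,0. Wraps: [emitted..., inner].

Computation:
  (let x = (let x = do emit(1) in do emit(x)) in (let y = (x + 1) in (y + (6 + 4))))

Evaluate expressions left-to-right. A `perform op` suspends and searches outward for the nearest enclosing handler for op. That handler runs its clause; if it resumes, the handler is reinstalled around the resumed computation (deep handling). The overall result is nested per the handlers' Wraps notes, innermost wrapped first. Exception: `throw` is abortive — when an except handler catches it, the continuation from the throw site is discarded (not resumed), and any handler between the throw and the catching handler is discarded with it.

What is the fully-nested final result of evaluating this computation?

Evaluation trace:
emit(1) @ H1 ⇒ out+=1
emit(0) @ H1 ⇒ out+=0
H0 returns 11
H1 returns [1, 0, 11]
= [1, 0, 11]

Answer: [1, 0, 11]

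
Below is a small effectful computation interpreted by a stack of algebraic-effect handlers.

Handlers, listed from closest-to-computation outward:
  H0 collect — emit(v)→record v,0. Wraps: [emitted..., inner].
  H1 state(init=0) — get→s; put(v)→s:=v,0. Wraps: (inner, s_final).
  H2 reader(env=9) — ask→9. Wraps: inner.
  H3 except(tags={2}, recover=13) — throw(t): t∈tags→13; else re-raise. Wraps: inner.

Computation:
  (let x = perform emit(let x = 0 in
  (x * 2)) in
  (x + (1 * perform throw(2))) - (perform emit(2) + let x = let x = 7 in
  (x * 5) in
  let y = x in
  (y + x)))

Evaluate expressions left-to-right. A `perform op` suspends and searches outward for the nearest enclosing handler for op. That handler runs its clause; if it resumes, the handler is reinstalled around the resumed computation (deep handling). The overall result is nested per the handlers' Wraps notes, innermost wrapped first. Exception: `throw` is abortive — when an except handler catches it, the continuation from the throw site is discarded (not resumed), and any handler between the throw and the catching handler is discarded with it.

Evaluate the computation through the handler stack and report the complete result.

Answer: 13

Step-by-step:
emit(0) @ H0 ⇒ out+=0
throw(2) @ H3 caught ⇒ 13
= 13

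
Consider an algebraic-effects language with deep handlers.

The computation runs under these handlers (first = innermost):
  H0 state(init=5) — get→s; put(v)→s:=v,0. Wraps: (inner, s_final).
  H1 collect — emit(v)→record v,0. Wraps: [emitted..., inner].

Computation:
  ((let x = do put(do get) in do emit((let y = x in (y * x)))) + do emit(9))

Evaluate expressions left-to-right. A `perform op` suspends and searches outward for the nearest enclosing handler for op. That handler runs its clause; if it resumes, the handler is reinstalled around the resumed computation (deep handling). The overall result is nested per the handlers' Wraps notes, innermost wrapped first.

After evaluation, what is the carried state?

Working:
get @ H0 ⇒ 5
put(5) @ H0 ⇒ s:=5
emit(0) @ H1 ⇒ out+=0
emit(9) @ H1 ⇒ out+=9
H0 returns (0, 5)
H1 returns [0, 9, (0, 5)]
= [0, 9, (0, 5)]

Answer: 5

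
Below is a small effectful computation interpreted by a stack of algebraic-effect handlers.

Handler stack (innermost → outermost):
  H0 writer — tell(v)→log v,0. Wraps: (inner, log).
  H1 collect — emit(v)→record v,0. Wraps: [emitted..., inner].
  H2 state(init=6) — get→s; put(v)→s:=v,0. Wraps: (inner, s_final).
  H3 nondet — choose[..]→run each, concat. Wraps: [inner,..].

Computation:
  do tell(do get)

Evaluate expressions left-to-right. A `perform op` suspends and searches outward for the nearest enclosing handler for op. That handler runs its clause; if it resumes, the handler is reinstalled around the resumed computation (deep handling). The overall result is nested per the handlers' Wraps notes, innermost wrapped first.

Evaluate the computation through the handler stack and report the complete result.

Evaluation trace:
get @ H2 ⇒ 6
tell(6) @ H0 ⇒ log+=6
H0 returns (0, (6))
H1 returns [(0, (6))]
H2 returns ([(0, (6))], 6)
H3 returns [([(0, (6))], 6)]
= [([(0, (6))], 6)]

Answer: [([(0, (6))], 6)]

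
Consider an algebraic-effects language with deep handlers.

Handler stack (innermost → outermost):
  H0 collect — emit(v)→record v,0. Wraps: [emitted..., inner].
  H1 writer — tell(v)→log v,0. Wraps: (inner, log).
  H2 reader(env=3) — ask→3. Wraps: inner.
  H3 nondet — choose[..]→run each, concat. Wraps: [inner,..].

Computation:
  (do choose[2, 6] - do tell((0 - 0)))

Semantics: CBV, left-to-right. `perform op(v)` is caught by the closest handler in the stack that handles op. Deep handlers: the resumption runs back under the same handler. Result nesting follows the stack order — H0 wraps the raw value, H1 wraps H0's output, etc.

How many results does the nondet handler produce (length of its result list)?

Answer: 2

Working:
choose[2, 6] @ H3
  branch[0] choose=2:
    tell(0) @ H1 ⇒ log+=0
    H0 returns [2]
    H1 returns ([2], (0))
    H2 returns ([2], (0))
    H3 returns [([2], (0))]
  branch[1] choose=6:
    tell(0) @ H1 ⇒ log+=0
    H0 returns [6]
    H1 returns ([6], (0))
    H2 returns ([6], (0))
    H3 returns [([6], (0))]
= [([2], (0)), ([6], (0))]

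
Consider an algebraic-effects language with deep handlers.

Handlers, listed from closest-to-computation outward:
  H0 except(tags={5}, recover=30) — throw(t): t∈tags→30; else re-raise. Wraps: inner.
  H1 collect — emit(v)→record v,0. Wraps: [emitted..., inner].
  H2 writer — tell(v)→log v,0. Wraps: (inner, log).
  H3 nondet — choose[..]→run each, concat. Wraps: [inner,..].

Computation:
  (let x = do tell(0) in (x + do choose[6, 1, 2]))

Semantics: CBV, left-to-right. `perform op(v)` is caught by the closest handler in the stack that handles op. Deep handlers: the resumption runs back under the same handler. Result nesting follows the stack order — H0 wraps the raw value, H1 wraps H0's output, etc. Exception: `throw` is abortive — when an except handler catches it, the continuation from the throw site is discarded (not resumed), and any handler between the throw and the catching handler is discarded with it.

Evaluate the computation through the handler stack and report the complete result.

Evaluation trace:
tell(0) @ H2 ⇒ log+=0
choose[6, 1, 2] @ H3
  branch[0] choose=6:
    H0 returns 6
    H1 returns [6]
    H2 returns ([6], (0))
    H3 returns [([6], (0))]
  branch[1] choose=1:
    H0 returns 1
    H1 returns [1]
    H2 returns ([1], (0))
    H3 returns [([1], (0))]
  branch[2] choose=2:
    H0 returns 2
    H1 returns [2]
    H2 returns ([2], (0))
    H3 returns [([2], (0))]
= [([6], (0)), ([1], (0)), ([2], (0))]

Answer: [([6], (0)), ([1], (0)), ([2], (0))]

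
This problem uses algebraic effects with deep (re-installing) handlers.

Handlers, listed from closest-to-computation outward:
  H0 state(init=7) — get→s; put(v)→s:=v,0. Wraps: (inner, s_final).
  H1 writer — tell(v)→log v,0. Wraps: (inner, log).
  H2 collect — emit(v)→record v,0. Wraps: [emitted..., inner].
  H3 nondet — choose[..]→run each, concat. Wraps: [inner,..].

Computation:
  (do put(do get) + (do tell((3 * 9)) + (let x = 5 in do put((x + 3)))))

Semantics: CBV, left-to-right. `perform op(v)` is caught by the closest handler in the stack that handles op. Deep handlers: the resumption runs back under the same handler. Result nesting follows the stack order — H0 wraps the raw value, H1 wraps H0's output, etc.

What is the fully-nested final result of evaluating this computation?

Answer: [[((0, 8), (27))]]

Working:
get @ H0 ⇒ 7
put(7) @ H0 ⇒ s:=7
tell(27) @ H1 ⇒ log+=27
put(8) @ H0 ⇒ s:=8
H0 returns (0, 8)
H1 returns ((0, 8), (27))
H2 returns [((0, 8), (27))]
H3 returns [[((0, 8), (27))]]
= [[((0, 8), (27))]]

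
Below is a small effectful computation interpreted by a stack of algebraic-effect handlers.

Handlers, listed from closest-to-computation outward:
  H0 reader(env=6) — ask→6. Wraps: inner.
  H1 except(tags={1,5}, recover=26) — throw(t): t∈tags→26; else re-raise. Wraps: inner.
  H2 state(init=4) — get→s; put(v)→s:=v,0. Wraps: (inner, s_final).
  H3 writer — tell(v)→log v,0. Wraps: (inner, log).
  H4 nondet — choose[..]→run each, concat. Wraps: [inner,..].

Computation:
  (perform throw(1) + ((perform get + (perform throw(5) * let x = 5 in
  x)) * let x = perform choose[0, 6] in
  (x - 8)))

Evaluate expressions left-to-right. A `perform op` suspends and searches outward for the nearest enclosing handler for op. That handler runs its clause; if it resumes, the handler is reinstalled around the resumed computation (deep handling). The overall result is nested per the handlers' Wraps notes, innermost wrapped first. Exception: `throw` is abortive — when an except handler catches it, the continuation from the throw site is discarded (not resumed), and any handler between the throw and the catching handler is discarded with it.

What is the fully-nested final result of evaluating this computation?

Answer: [((26, 4), ())]

Working:
throw(1) @ H1 caught ⇒ 26
H2 returns (26, 4)
H3 returns ((26, 4), ())
H4 returns [((26, 4), ())]
= [((26, 4), ())]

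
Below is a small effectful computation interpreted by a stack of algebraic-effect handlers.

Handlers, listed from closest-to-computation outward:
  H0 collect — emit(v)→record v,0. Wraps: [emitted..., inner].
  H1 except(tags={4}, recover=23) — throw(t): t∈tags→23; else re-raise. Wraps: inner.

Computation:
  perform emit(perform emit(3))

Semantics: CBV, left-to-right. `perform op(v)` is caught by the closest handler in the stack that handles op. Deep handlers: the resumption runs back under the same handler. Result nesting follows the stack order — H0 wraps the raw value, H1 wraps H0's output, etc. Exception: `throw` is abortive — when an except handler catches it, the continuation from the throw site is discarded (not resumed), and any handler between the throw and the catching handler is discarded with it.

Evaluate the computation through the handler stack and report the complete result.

Evaluation trace:
emit(3) @ H0 ⇒ out+=3
emit(0) @ H0 ⇒ out+=0
H0 returns [3, 0, 0]
H1 returns [3, 0, 0]
= [3, 0, 0]

Answer: [3, 0, 0]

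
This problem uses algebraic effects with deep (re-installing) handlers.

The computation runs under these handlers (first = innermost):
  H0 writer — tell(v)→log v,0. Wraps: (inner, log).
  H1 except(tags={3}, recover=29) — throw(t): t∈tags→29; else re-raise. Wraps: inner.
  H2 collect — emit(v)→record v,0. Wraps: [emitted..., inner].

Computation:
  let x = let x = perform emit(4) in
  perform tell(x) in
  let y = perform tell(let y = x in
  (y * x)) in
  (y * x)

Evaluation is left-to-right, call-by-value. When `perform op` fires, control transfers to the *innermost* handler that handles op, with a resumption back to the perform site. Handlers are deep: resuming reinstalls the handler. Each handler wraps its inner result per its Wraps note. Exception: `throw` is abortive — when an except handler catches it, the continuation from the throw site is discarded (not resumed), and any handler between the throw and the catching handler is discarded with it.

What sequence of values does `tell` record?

Evaluation trace:
emit(4) @ H2 ⇒ out+=4
tell(0) @ H0 ⇒ log+=0
tell(0) @ H0 ⇒ log+=0
H0 returns (0, (0, 0))
H1 returns (0, (0, 0))
H2 returns [4, (0, (0, 0))]
= [4, (0, (0, 0))]

Answer: (0, 0)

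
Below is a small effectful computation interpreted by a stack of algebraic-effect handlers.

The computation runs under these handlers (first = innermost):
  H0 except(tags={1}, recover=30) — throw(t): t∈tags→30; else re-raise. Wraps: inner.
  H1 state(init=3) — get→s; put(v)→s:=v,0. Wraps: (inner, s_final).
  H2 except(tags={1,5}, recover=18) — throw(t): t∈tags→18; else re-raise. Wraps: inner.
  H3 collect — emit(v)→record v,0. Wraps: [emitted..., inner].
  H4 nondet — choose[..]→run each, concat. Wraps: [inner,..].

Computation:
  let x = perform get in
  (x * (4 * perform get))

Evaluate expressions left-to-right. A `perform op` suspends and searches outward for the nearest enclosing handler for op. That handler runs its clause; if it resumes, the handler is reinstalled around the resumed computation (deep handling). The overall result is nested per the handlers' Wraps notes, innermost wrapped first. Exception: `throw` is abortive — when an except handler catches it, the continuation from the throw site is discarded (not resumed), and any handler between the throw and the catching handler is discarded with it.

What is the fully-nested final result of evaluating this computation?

Working:
get @ H1 ⇒ 3
get @ H1 ⇒ 3
H0 returns 36
H1 returns (36, 3)
H2 returns (36, 3)
H3 returns [(36, 3)]
H4 returns [[(36, 3)]]
= [[(36, 3)]]

Answer: [[(36, 3)]]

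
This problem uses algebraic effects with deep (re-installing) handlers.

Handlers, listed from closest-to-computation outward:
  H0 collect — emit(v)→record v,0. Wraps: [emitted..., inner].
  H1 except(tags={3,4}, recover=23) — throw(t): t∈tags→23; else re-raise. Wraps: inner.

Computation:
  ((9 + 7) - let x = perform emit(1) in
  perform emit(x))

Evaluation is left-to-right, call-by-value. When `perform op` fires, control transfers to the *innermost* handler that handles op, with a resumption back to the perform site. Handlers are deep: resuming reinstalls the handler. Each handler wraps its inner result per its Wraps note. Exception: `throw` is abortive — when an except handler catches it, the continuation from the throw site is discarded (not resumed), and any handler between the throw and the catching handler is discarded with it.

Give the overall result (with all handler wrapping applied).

Answer: [1, 0, 16]

Working:
emit(1) @ H0 ⇒ out+=1
emit(0) @ H0 ⇒ out+=0
H0 returns [1, 0, 16]
H1 returns [1, 0, 16]
= [1, 0, 16]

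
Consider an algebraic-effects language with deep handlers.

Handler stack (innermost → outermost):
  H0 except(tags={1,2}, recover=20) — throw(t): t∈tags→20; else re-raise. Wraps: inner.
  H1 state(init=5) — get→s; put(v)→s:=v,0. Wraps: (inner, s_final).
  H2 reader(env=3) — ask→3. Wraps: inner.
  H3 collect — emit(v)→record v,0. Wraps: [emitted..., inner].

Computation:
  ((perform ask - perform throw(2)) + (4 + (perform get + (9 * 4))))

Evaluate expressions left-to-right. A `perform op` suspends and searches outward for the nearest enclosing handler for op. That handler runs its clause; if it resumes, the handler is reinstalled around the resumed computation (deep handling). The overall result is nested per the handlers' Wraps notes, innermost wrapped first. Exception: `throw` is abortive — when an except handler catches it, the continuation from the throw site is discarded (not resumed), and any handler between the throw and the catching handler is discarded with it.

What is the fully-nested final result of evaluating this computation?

Evaluation trace:
ask @ H2 ⇒ 3
throw(2) @ H0 caught ⇒ 20
H1 returns (20, 5)
H2 returns (20, 5)
H3 returns [(20, 5)]
= [(20, 5)]

Answer: [(20, 5)]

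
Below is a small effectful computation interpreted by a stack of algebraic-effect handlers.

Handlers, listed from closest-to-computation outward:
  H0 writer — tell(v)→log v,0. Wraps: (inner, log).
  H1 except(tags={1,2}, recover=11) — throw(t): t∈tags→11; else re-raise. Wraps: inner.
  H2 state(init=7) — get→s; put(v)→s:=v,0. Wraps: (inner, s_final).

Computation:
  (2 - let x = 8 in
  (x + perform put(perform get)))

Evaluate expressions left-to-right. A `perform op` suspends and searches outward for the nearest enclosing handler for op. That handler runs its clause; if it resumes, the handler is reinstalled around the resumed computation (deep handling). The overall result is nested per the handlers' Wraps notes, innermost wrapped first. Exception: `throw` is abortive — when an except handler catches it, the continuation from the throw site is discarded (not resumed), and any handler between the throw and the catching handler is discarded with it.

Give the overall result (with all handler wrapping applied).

Answer: ((-6, ()), 7)

Working:
get @ H2 ⇒ 7
put(7) @ H2 ⇒ s:=7
H0 returns (-6, ())
H1 returns (-6, ())
H2 returns ((-6, ()), 7)
= ((-6, ()), 7)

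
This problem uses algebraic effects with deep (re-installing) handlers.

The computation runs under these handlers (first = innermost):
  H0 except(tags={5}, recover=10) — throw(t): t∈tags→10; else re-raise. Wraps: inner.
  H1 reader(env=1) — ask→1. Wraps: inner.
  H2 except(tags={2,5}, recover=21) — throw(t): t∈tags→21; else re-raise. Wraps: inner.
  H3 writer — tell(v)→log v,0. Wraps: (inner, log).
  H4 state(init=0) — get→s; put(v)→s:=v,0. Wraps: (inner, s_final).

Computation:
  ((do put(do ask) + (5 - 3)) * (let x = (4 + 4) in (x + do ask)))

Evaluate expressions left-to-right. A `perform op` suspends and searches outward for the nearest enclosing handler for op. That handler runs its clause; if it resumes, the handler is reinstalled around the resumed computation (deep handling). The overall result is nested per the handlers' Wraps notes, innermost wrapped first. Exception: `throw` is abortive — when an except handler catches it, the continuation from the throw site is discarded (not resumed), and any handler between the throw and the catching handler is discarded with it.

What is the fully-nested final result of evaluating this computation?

Evaluation trace:
ask @ H1 ⇒ 1
put(1) @ H4 ⇒ s:=1
ask @ H1 ⇒ 1
H0 returns 18
H1 returns 18
H2 returns 18
H3 returns (18, ())
H4 returns ((18, ()), 1)
= ((18, ()), 1)

Answer: ((18, ()), 1)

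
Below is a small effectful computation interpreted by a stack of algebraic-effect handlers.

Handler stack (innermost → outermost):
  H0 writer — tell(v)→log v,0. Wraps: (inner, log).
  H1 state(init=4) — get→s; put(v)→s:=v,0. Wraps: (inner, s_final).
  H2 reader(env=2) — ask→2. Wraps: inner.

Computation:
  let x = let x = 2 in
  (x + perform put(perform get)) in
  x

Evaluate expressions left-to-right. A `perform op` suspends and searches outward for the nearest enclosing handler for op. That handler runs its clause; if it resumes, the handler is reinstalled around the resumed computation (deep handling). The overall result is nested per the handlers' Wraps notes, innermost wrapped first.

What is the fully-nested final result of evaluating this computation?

Evaluation trace:
get @ H1 ⇒ 4
put(4) @ H1 ⇒ s:=4
H0 returns (2, ())
H1 returns ((2, ()), 4)
H2 returns ((2, ()), 4)
= ((2, ()), 4)

Answer: ((2, ()), 4)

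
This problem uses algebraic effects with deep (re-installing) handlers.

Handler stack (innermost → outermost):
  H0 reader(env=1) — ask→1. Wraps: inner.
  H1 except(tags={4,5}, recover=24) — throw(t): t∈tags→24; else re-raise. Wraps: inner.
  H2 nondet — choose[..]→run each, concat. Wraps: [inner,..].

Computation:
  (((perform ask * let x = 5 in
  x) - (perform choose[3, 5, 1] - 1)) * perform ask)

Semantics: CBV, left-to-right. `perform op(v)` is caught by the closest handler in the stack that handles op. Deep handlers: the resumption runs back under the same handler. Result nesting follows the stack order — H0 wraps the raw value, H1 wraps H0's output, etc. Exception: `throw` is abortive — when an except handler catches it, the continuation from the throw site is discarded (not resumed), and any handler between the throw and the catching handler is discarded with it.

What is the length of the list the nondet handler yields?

Answer: 3

Working:
ask @ H0 ⇒ 1
choose[3, 5, 1] @ H2
  branch[0] choose=3:
    ask @ H0 ⇒ 1
    H0 returns 3
    H1 returns 3
    H2 returns [3]
  branch[1] choose=5:
    ask @ H0 ⇒ 1
    H0 returns 1
    H1 returns 1
    H2 returns [1]
  branch[2] choose=1:
    ask @ H0 ⇒ 1
    H0 returns 5
    H1 returns 5
    H2 returns [5]
= [3, 1, 5]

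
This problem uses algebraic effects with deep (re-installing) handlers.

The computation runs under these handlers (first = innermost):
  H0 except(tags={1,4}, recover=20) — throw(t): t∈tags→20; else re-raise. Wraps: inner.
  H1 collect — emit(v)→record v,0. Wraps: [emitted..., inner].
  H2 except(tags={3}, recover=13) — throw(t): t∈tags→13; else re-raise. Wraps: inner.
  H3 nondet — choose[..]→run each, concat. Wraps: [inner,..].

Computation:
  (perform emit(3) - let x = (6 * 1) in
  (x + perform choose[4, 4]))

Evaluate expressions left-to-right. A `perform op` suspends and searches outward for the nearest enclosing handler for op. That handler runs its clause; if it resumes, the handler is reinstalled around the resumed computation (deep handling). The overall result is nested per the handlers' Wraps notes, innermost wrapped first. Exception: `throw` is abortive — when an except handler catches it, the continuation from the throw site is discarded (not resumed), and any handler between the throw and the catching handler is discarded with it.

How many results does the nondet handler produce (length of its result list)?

Working:
emit(3) @ H1 ⇒ out+=3
choose[4, 4] @ H3
  branch[0] choose=4:
    H0 returns -10
    H1 returns [3, -10]
    H2 returns [3, -10]
    H3 returns [[3, -10]]
  branch[1] choose=4:
    H0 returns -10
    H1 returns [3, -10]
    H2 returns [3, -10]
    H3 returns [[3, -10]]
= [[3, -10], [3, -10]]

Answer: 2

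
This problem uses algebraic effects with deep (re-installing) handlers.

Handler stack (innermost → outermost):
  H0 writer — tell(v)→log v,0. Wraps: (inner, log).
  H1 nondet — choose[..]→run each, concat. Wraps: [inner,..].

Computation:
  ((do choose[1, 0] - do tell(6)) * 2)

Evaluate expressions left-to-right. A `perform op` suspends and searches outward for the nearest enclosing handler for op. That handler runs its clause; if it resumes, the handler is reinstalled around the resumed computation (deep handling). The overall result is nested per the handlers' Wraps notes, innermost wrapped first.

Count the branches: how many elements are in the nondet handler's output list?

Answer: 2

Evaluation trace:
choose[1, 0] @ H1
  branch[0] choose=1:
    tell(6) @ H0 ⇒ log+=6
    H0 returns (2, (6))
    H1 returns [(2, (6))]
  branch[1] choose=0:
    tell(6) @ H0 ⇒ log+=6
    H0 returns (0, (6))
    H1 returns [(0, (6))]
= [(2, (6)), (0, (6))]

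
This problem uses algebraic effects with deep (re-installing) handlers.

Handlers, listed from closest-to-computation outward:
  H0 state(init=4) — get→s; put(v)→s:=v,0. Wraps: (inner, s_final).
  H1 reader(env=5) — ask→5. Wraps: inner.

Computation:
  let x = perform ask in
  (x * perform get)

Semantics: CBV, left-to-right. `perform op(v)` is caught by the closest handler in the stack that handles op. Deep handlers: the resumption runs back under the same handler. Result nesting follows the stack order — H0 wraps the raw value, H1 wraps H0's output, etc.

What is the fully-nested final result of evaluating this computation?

Working:
ask @ H1 ⇒ 5
get @ H0 ⇒ 4
H0 returns (20, 4)
H1 returns (20, 4)
= (20, 4)

Answer: (20, 4)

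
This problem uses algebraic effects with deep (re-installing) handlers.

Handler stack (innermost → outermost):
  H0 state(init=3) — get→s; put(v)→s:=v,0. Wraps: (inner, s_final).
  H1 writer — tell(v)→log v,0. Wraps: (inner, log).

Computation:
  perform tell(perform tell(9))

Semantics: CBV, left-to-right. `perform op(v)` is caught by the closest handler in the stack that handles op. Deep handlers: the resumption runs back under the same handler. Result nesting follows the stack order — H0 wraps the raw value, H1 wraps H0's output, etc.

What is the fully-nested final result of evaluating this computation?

Answer: ((0, 3), (9, 0))

Evaluation trace:
tell(9) @ H1 ⇒ log+=9
tell(0) @ H1 ⇒ log+=0
H0 returns (0, 3)
H1 returns ((0, 3), (9, 0))
= ((0, 3), (9, 0))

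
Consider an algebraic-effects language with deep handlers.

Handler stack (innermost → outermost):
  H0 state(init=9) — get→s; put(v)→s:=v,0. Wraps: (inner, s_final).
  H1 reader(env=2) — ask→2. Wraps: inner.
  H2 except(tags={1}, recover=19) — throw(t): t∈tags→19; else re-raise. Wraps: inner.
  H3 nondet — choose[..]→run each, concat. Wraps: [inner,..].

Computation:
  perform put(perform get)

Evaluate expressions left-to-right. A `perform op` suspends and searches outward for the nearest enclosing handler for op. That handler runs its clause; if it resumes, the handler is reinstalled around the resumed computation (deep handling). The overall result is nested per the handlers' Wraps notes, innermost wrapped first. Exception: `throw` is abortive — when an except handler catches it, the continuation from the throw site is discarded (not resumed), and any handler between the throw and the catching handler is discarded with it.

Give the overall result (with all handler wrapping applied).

Evaluation trace:
get @ H0 ⇒ 9
put(9) @ H0 ⇒ s:=9
H0 returns (0, 9)
H1 returns (0, 9)
H2 returns (0, 9)
H3 returns [(0, 9)]
= [(0, 9)]

Answer: [(0, 9)]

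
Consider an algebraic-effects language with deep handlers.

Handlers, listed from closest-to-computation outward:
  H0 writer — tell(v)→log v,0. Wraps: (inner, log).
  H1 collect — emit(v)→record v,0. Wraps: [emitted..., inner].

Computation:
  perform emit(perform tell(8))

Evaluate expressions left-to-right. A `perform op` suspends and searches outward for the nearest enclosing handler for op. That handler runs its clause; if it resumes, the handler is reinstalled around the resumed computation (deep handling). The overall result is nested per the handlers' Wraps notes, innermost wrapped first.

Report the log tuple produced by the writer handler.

Answer: (8)

Working:
tell(8) @ H0 ⇒ log+=8
emit(0) @ H1 ⇒ out+=0
H0 returns (0, (8))
H1 returns [0, (0, (8))]
= [0, (0, (8))]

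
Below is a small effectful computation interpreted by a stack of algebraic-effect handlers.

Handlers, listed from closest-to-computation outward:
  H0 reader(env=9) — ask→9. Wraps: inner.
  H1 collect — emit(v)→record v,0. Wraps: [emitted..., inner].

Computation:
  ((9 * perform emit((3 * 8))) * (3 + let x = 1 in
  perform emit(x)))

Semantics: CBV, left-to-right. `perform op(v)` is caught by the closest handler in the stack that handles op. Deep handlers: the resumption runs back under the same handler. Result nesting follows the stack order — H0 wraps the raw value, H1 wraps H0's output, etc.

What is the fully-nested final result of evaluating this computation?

Answer: [24, 1, 0]

Evaluation trace:
emit(24) @ H1 ⇒ out+=24
emit(1) @ H1 ⇒ out+=1
H0 returns 0
H1 returns [24, 1, 0]
= [24, 1, 0]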